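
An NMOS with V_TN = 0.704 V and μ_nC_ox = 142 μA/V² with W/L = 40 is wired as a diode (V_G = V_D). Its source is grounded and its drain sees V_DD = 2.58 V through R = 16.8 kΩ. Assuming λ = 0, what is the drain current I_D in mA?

With gate tied to drain, V_GS = V_DS ≥ V_GS − V_TN, so the device is in saturation.
k_n = μ_nC_ox · (W/L) = 5.68 mA/V².
KCL at the drain: ½ k_n (V_GS − V_TN)² = (V_DD − V_GS)/R.
Let x = V_GS − 0.704. Then 47.7 x² + x − 1.876 = 0, giving x = 0.188 V (positive root), so V_GS = 0.892 V.
I_D = (V_DD − V_GS)/R = (2.58 − 0.892) / 16.8 = 0.1 mA.

I_D = 0.100 mA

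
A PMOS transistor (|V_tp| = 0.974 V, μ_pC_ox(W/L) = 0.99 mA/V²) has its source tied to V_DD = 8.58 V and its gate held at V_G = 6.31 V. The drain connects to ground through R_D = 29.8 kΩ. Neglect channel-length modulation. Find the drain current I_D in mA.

V_SG = V_DD − V_G = 8.58 − 6.31 = 2.27 V, so V_ov = 2.27 − 0.974 = 1.3 V.
Assume saturation: I_D = ½ k_p V_ov² = 0.5 × 0.99 × 1.3² = 0.831 mA, giving V_SD = V_DD − I_D R_D = 8.58 − 0.831 × 29.8 = -16.2 V.
But -16.2 V < V_ov = 1.3 V, so the device is actually in triode.
In triode I_D = k_p[V_ov V_SD − ½ V_SD²] and I_D = (V_DD − V_SD)/R_D. Equating: 14.8 V_SD² − 39.23 V_SD + 8.58 = 0, giving V_SD = 0.24 V (the root below V_ov).
I_D = (8.58 − 0.24) / 29.8 = 0.28 mA.

I_D = 0.280 mA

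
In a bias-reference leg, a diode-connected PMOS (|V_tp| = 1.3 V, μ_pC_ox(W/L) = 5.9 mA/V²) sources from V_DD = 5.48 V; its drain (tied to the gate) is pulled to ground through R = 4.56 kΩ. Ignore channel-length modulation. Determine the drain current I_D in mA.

I_D = 0.802 mA

With gate tied to drain, V_SG = V_SD ≥ V_SG − |V_tp|, so the device is in saturation.
KCL at the drain: ½ k_p (V_SG − |V_tp|)² = (V_DD − V_SG)/R.
Let x = V_SG − 1.3. Then 13.5 x² + x − 4.18 = 0, giving x = 0.522 V (positive root), so V_SG = 1.82 V.
I_D = (V_DD − V_SG)/R = (5.48 − 1.82) / 4.56 = 0.802 mA.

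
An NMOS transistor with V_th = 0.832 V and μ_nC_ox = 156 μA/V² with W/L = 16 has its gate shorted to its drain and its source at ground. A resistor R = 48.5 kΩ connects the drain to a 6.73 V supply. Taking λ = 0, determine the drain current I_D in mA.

I_D = 0.115 mA

With gate tied to drain, V_GS = V_DS ≥ V_GS − V_th, so the device is in saturation.
k_n = μ_nC_ox · (W/L) = 2.496 mA/V².
KCL at the drain: ½ k_n (V_GS − V_th)² = (V_DD − V_GS)/R.
Let x = V_GS − 0.832. Then 60.5 x² + x − 5.898 = 0, giving x = 0.304 V (positive root), so V_GS = 1.14 V.
I_D = (V_DD − V_GS)/R = (6.73 − 1.14) / 48.5 = 0.115 mA.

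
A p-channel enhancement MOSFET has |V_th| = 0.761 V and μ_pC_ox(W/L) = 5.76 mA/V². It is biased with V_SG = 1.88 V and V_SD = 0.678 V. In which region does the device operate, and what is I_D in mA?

V_ov = V_SG − |V_th| = 1.88 − 0.761 = 1.12 V.
Since V_SD = 0.678 V < V_ov = 1.12 V, the device is in the triode region.
I_D = k_p [V_ov · V_SD − ½ V_SD²] = 5.76 × [1.12 × 0.678 − 0.5 × 0.678²] = 3.05 mA.

Triode; I_D = 3.05 mA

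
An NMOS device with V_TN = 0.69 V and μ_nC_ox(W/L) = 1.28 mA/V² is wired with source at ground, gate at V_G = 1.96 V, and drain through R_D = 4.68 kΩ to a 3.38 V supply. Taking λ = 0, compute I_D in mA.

V_GS = V_G = 1.96 V, so V_ov = 1.96 − 0.69 = 1.27 V.
Assume saturation: I_D = ½ k_n V_ov² = 0.5 × 1.28 × 1.27² = 1.03 mA, giving V_DS = V_DD − I_D R_D = 3.38 − 1.03 × 4.68 = -1.45 V.
But -1.45 V < V_ov = 1.27 V, so the device is actually in triode.
In triode I_D = k_n[V_ov V_DS − ½ V_DS²] and I_D = (V_DD − V_DS)/R_D. Equating: 3 V_DS² − 8.608 V_DS + 3.38 = 0, giving V_DS = 0.469 V (the root below V_ov).
I_D = (3.38 − 0.469) / 4.68 = 0.622 mA.

I_D = 0.622 mA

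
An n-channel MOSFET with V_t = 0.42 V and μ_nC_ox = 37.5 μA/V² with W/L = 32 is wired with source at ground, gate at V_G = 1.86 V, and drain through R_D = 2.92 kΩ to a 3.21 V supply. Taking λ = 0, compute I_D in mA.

V_GS = V_G = 1.86 V, so V_ov = 1.86 − 0.42 = 1.44 V.
k_n = μ_nC_ox · (W/L) = 1.2 mA/V².
Assume saturation: I_D = ½ k_n V_ov² = 0.5 × 1.2 × 1.44² = 1.24 mA, giving V_DS = V_DD − I_D R_D = 3.21 − 1.24 × 2.92 = -0.423 V.
But -0.423 V < V_ov = 1.44 V, so the device is actually in triode.
In triode I_D = k_n[V_ov V_DS − ½ V_DS²] and I_D = (V_DD − V_DS)/R_D. Equating: 1.75 V_DS² − 6.046 V_DS + 3.21 = 0, giving V_DS = 0.655 V (the root below V_ov).
I_D = (3.21 − 0.655) / 2.92 = 0.875 mA.

I_D = 0.875 mA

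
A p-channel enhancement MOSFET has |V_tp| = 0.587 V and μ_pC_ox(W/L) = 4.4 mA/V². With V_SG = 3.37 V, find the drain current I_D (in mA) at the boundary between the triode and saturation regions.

At the boundary V_SD = V_ov = V_SG − |V_tp| = 3.37 − 0.587 = 2.78 V.
I_D = ½ k_p V_ov² = 0.5 × 4.4 × 2.78² = 17 mA.

I_D = 17.0 mA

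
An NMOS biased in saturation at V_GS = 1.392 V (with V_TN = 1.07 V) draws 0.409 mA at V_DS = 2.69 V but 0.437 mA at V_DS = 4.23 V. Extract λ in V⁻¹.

With V_GS fixed, I_D ∝ (1 + λ V_DS) in saturation, so I_D2/I_D1 = (1 + λ V_DS2)/(1 + λ V_DS1).
0.437/0.409 = 1.068 = (1 + 4.23 λ)/(1 + 2.69 λ).
Solving: λ (I_D1 V_DS2 − I_D2 V_DS1) = I_D2 − I_D1, so λ = (0.437 − 0.409) / (0.409 × 4.23 − 0.437 × 2.69) = 0.028 / 0.555 = 0.0505 V⁻¹.

λ = 0.0505 V⁻¹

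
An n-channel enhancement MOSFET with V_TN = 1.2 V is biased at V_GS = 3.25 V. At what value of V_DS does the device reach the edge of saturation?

The boundary between triode and saturation is V_DS = V_GS − V_TN = V_ov.
V_ov = 3.25 − 1.2 = 2.05 V.

V_DS,sat = 2.05 V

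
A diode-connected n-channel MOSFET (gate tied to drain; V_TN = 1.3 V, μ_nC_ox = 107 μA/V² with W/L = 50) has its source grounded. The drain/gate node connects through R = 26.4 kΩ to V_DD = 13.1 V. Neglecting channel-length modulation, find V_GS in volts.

V_GS = 1.70 V

With gate tied to drain, V_GS = V_DS ≥ V_GS − V_TN, so the device is in saturation.
k_n = μ_nC_ox · (W/L) = 5.35 mA/V².
KCL at the drain: ½ k_n (V_GS − V_TN)² = (V_DD − V_GS)/R.
Let x = V_GS − 1.3. Then 70.6 x² + x − 11.8 = 0, giving x = 0.402 V (positive root), so V_GS = 1.7 V.
I_D = (V_DD − V_GS)/R = (13.1 − 1.7) / 26.4 = 0.432 mA.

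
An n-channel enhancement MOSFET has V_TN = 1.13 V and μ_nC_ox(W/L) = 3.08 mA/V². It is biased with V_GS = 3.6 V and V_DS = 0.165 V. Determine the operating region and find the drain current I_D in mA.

Triode; I_D = 1.21 mA

V_ov = V_GS − V_TN = 3.6 − 1.13 = 2.47 V.
Since V_DS = 0.165 V < V_ov = 2.47 V, the device is in the triode region.
I_D = k_n [V_ov · V_DS − ½ V_DS²] = 3.08 × [2.47 × 0.165 − 0.5 × 0.165²] = 1.21 mA.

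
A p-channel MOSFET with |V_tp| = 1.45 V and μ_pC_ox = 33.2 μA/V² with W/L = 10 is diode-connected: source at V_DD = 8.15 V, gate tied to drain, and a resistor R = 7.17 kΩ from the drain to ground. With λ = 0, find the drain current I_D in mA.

With gate tied to drain, V_SG = V_SD ≥ V_SG − |V_tp|, so the device is in saturation.
k_p = μ_pC_ox · (W/L) = 0.332 mA/V².
KCL at the drain: ½ k_p (V_SG − |V_tp|)² = (V_DD − V_SG)/R.
Let x = V_SG − 1.45. Then 1.19 x² + x − 6.7 = 0, giving x = 1.99 V (positive root), so V_SG = 3.44 V.
I_D = (V_DD − V_SG)/R = (8.15 − 3.44) / 7.17 = 0.657 mA.

I_D = 0.657 mA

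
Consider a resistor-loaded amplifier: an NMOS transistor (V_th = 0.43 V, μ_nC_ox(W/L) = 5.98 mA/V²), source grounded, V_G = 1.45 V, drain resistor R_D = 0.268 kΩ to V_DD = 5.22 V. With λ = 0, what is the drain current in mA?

I_D = 3.11 mA

V_GS = V_G = 1.45 V, so V_ov = 1.45 − 0.43 = 1.02 V.
Assume saturation: I_D = ½ k_n V_ov² = 0.5 × 5.98 × 1.02² = 3.11 mA, giving V_DS = V_DD − I_D R_D = 5.22 − 3.11 × 0.268 = 4.39 V.
V_DS = 4.39 V ≥ V_ov = 1.02 V, confirming saturation.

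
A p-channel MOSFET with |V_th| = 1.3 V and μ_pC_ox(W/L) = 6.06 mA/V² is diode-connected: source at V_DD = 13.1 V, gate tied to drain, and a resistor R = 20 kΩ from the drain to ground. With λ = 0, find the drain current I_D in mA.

I_D = 0.568 mA

With gate tied to drain, V_SG = V_SD ≥ V_SG − |V_th|, so the device is in saturation.
KCL at the drain: ½ k_p (V_SG − |V_th|)² = (V_DD − V_SG)/R.
Let x = V_SG − 1.3. Then 60.6 x² + x − 11.8 = 0, giving x = 0.433 V (positive root), so V_SG = 1.73 V.
I_D = (V_DD − V_SG)/R = (13.1 − 1.73) / 20 = 0.568 mA.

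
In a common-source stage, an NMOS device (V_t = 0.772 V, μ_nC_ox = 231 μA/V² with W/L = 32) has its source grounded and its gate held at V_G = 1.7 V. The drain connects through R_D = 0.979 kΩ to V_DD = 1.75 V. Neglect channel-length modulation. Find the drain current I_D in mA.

V_GS = V_G = 1.7 V, so V_ov = 1.7 − 0.772 = 0.928 V.
k_n = μ_nC_ox · (W/L) = 7.392 mA/V².
Assume saturation: I_D = ½ k_n V_ov² = 0.5 × 7.392 × 0.928² = 3.18 mA, giving V_DS = V_DD − I_D R_D = 1.75 − 3.18 × 0.979 = -1.37 V.
But -1.37 V < V_ov = 0.928 V, so the device is actually in triode.
In triode I_D = k_n[V_ov V_DS − ½ V_DS²] and I_D = (V_DD − V_DS)/R_D. Equating: 3.62 V_DS² − 7.716 V_DS + 1.75 = 0, giving V_DS = 0.258 V (the root below V_ov).
I_D = (1.75 − 0.258) / 0.979 = 1.52 mA.

I_D = 1.52 mA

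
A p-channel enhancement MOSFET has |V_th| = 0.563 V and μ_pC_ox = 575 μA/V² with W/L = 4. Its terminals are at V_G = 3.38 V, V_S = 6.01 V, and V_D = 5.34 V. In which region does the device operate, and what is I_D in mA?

V_SG = V_S − V_G = 6.01 − 3.38 = 2.63 V; V_SD = V_S − V_D = 6.01 − 5.34 = 0.67 V.
k_p = μ_pC_ox · (W/L) = 2.3 mA/V².
V_ov = V_SG − |V_th| = 2.63 − 0.563 = 2.07 V.
Since V_SD = 0.67 V < V_ov = 2.07 V, the device is in the triode region.
I_D = k_p [V_ov · V_SD − ½ V_SD²] = 2.3 × [2.07 × 0.67 − 0.5 × 0.67²] = 2.67 mA.

Triode; I_D = 2.67 mA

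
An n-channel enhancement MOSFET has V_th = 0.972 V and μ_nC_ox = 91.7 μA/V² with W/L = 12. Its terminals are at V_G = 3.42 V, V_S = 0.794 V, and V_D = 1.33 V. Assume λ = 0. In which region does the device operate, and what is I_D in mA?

V_GS = V_G − V_S = 3.42 − 0.794 = 2.63 V; V_DS = V_D − V_S = 1.33 − 0.794 = 0.536 V.
k_n = μ_nC_ox · (W/L) = 1.1 mA/V².
V_ov = V_GS − V_th = 2.63 − 0.972 = 1.65 V.
Since V_DS = 0.536 V < V_ov = 1.65 V, the device is in the triode region.
I_D = k_n [V_ov · V_DS − ½ V_DS²] = 1.1 × [1.65 × 0.536 − 0.5 × 0.536²] = 0.817 mA.

Triode; I_D = 0.817 mA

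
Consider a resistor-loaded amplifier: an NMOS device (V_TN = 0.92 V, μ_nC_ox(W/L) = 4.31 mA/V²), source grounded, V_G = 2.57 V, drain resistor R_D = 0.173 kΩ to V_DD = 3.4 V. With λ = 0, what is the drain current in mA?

I_D = 5.87 mA

V_GS = V_G = 2.57 V, so V_ov = 2.57 − 0.92 = 1.65 V.
Assume saturation: I_D = ½ k_n V_ov² = 0.5 × 4.31 × 1.65² = 5.87 mA, giving V_DS = V_DD − I_D R_D = 3.4 − 5.87 × 0.173 = 2.39 V.
V_DS = 2.39 V ≥ V_ov = 1.65 V, confirming saturation.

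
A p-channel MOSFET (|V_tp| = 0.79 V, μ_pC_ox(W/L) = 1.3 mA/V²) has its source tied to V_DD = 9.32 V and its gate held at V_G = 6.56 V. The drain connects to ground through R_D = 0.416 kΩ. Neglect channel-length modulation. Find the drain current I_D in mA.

I_D = 2.52 mA

V_SG = V_DD − V_G = 9.32 − 6.56 = 2.76 V, so V_ov = 2.76 − 0.79 = 1.97 V.
Assume saturation: I_D = ½ k_p V_ov² = 0.5 × 1.3 × 1.97² = 2.52 mA, giving V_SD = V_DD − I_D R_D = 9.32 − 2.52 × 0.416 = 8.27 V.
V_SD = 8.27 V ≥ V_ov = 1.97 V, confirming saturation.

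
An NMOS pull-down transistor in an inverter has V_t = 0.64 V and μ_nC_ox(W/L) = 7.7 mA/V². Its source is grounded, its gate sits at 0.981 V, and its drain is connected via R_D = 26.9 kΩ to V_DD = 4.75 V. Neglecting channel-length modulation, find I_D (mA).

V_GS = V_G = 0.981 V, so V_ov = 0.981 − 0.64 = 0.341 V.
Assume saturation: I_D = ½ k_n V_ov² = 0.5 × 7.7 × 0.341² = 0.448 mA, giving V_DS = V_DD − I_D R_D = 4.75 − 0.448 × 26.9 = -7.29 V.
But -7.29 V < V_ov = 0.341 V, so the device is actually in triode.
In triode I_D = k_n[V_ov V_DS − ½ V_DS²] and I_D = (V_DD − V_DS)/R_D. Equating: 104 V_DS² − 71.63 V_DS + 4.75 = 0, giving V_DS = 0.0743 V (the root below V_ov).
I_D = (4.75 − 0.0743) / 26.9 = 0.174 mA.

I_D = 0.174 mA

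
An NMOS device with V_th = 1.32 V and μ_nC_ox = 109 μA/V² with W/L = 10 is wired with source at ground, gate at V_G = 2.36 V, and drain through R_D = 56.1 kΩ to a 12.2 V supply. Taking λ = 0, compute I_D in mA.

V_GS = V_G = 2.36 V, so V_ov = 2.36 − 1.32 = 1.04 V.
k_n = μ_nC_ox · (W/L) = 1.09 mA/V².
Assume saturation: I_D = ½ k_n V_ov² = 0.5 × 1.09 × 1.04² = 0.589 mA, giving V_DS = V_DD − I_D R_D = 12.2 − 0.589 × 56.1 = -20.9 V.
But -20.9 V < V_ov = 1.04 V, so the device is actually in triode.
In triode I_D = k_n[V_ov V_DS − ½ V_DS²] and I_D = (V_DD − V_DS)/R_D. Equating: 30.6 V_DS² − 64.59 V_DS + 12.2 = 0, giving V_DS = 0.21 V (the root below V_ov).
I_D = (12.2 − 0.21) / 56.1 = 0.214 mA.

I_D = 0.214 mA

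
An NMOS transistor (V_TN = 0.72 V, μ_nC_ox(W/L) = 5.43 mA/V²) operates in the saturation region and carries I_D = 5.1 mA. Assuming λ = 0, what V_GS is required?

In saturation I_D = ½ k_n (V_GS − V_TN)², so V_GS − V_TN = √(2 I_D / k_n) = √(2 × 5.1 / 5.43) = 1.37 V.
V_GS = 0.72 + 1.37 = 2.09 V.

V_GS = 2.09 V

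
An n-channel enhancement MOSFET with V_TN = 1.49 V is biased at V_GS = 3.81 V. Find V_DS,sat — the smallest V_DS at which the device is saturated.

The boundary between triode and saturation is V_DS = V_GS − V_TN = V_ov.
V_ov = 3.81 − 1.49 = 2.32 V.

V_DS,sat = 2.32 V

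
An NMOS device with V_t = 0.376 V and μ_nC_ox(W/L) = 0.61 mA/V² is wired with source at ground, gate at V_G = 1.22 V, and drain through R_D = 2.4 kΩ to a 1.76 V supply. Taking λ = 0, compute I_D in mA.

V_GS = V_G = 1.22 V, so V_ov = 1.22 − 0.376 = 0.844 V.
Assume saturation: I_D = ½ k_n V_ov² = 0.5 × 0.61 × 0.844² = 0.217 mA, giving V_DS = V_DD − I_D R_D = 1.76 − 0.217 × 2.4 = 1.24 V.
V_DS = 1.24 V ≥ V_ov = 0.844 V, confirming saturation.

I_D = 0.217 mA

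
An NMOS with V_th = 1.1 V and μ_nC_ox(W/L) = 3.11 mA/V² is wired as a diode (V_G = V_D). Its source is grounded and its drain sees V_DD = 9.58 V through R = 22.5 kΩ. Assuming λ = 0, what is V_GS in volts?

With gate tied to drain, V_GS = V_DS ≥ V_GS − V_th, so the device is in saturation.
KCL at the drain: ½ k_n (V_GS − V_th)² = (V_DD − V_GS)/R.
Let x = V_GS − 1.1. Then 35 x² + x − 8.48 = 0, giving x = 0.478 V (positive root), so V_GS = 1.58 V.
I_D = (V_DD − V_GS)/R = (9.58 − 1.58) / 22.5 = 0.356 mA.

V_GS = 1.58 V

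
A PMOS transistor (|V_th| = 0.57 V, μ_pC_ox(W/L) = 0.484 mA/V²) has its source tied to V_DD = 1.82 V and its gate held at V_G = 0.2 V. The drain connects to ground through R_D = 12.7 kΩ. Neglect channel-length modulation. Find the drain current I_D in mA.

I_D = 0.122 mA

V_SG = V_DD − V_G = 1.82 − 0.2 = 1.62 V, so V_ov = 1.62 − 0.57 = 1.05 V.
Assume saturation: I_D = ½ k_p V_ov² = 0.5 × 0.484 × 1.05² = 0.267 mA, giving V_SD = V_DD − I_D R_D = 1.82 − 0.267 × 12.7 = -1.57 V.
But -1.57 V < V_ov = 1.05 V, so the device is actually in triode.
In triode I_D = k_p[V_ov V_SD − ½ V_SD²] and I_D = (V_DD − V_SD)/R_D. Equating: 3.07 V_SD² − 7.454 V_SD + 1.82 = 0, giving V_SD = 0.275 V (the root below V_ov).
I_D = (1.82 − 0.275) / 12.7 = 0.122 mA.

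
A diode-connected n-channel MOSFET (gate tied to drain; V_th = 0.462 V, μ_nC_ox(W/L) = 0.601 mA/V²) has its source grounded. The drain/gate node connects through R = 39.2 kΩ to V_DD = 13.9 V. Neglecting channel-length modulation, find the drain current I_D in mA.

With gate tied to drain, V_GS = V_DS ≥ V_GS − V_th, so the device is in saturation.
KCL at the drain: ½ k_n (V_GS − V_th)² = (V_DD − V_GS)/R.
Let x = V_GS − 0.462. Then 11.8 x² + x − 13.44 = 0, giving x = 1.03 V (positive root), so V_GS = 1.49 V.
I_D = (V_DD − V_GS)/R = (13.9 − 1.49) / 39.2 = 0.317 mA.

I_D = 0.317 mA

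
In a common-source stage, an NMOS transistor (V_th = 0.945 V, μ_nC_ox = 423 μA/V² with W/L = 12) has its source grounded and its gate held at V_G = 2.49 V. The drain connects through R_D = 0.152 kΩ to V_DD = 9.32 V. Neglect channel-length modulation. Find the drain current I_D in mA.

I_D = 6.06 mA

V_GS = V_G = 2.49 V, so V_ov = 2.49 − 0.945 = 1.55 V.
k_n = μ_nC_ox · (W/L) = 5.076 mA/V².
Assume saturation: I_D = ½ k_n V_ov² = 0.5 × 5.076 × 1.55² = 6.06 mA, giving V_DS = V_DD − I_D R_D = 9.32 − 6.06 × 0.152 = 8.4 V.
V_DS = 8.4 V ≥ V_ov = 1.55 V, confirming saturation.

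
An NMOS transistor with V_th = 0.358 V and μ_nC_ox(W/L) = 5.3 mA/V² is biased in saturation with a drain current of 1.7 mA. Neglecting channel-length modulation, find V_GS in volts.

In saturation I_D = ½ k_n (V_GS − V_th)², so V_GS − V_th = √(2 I_D / k_n) = √(2 × 1.7 / 5.3) = 0.801 V.
V_GS = 0.358 + 0.801 = 1.16 V.

V_GS = 1.16 V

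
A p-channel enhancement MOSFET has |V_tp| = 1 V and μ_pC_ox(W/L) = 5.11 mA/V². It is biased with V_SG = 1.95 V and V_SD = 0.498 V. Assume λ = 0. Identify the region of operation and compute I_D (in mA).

Triode; I_D = 1.78 mA

V_ov = V_SG − |V_tp| = 1.95 − 1 = 0.95 V.
Since V_SD = 0.498 V < V_ov = 0.95 V, the device is in the triode region.
I_D = k_p [V_ov · V_SD − ½ V_SD²] = 5.11 × [0.95 × 0.498 − 0.5 × 0.498²] = 1.78 mA.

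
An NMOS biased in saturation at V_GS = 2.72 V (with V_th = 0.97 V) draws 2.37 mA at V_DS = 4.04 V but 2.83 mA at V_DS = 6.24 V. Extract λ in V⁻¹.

λ = 0.137 V⁻¹

With V_GS fixed, I_D ∝ (1 + λ V_DS) in saturation, so I_D2/I_D1 = (1 + λ V_DS2)/(1 + λ V_DS1).
2.83/2.37 = 1.194 = (1 + 6.24 λ)/(1 + 4.04 λ).
Solving: λ (I_D1 V_DS2 − I_D2 V_DS1) = I_D2 − I_D1, so λ = (2.83 − 2.37) / (2.37 × 6.24 − 2.83 × 4.04) = 0.46 / 3.36 = 0.137 V⁻¹.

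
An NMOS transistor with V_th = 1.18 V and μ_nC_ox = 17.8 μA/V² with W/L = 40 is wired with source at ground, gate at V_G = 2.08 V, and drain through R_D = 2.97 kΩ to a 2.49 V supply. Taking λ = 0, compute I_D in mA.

I_D = 0.288 mA

V_GS = V_G = 2.08 V, so V_ov = 2.08 − 1.18 = 0.9 V.
k_n = μ_nC_ox · (W/L) = 0.712 mA/V².
Assume saturation: I_D = ½ k_n V_ov² = 0.5 × 0.712 × 0.9² = 0.288 mA, giving V_DS = V_DD − I_D R_D = 2.49 − 0.288 × 2.97 = 1.63 V.
V_DS = 1.63 V ≥ V_ov = 0.9 V, confirming saturation.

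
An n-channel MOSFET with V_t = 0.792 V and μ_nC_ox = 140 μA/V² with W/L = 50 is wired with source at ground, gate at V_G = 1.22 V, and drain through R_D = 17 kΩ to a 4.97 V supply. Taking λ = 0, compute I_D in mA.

V_GS = V_G = 1.22 V, so V_ov = 1.22 − 0.792 = 0.428 V.
k_n = μ_nC_ox · (W/L) = 7 mA/V².
Assume saturation: I_D = ½ k_n V_ov² = 0.5 × 7 × 0.428² = 0.641 mA, giving V_DS = V_DD − I_D R_D = 4.97 − 0.641 × 17 = -5.93 V.
But -5.93 V < V_ov = 0.428 V, so the device is actually in triode.
In triode I_D = k_n[V_ov V_DS − ½ V_DS²] and I_D = (V_DD − V_DS)/R_D. Equating: 59.5 V_DS² − 51.93 V_DS + 4.97 = 0, giving V_DS = 0.109 V (the root below V_ov).
I_D = (4.97 − 0.109) / 17 = 0.286 mA.

I_D = 0.286 mA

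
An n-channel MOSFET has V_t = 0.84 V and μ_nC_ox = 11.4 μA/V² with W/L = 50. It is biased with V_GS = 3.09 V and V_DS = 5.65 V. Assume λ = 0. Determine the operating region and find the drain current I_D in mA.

k_n = μ_nC_ox · (W/L) = 0.57 mA/V².
V_ov = V_GS − V_t = 3.09 − 0.84 = 2.25 V.
Since V_DS = 5.65 V ≥ V_ov = 2.25 V, the device is in saturation.
I_D = ½ k_n V_ov² = 0.5 × 0.57 × 2.25² = 1.44 mA.

Saturation; I_D = 1.44 mA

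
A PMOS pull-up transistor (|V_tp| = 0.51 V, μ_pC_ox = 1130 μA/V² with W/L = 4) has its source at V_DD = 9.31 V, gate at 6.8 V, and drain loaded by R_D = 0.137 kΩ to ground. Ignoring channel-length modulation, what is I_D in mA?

V_SG = V_DD − V_G = 9.31 − 6.8 = 2.51 V, so V_ov = 2.51 − 0.51 = 2 V.
k_p = μ_pC_ox · (W/L) = 4.52 mA/V².
Assume saturation: I_D = ½ k_p V_ov² = 0.5 × 4.52 × 2² = 9.04 mA, giving V_SD = V_DD − I_D R_D = 9.31 − 9.04 × 0.137 = 8.07 V.
V_SD = 8.07 V ≥ V_ov = 2 V, confirming saturation.

I_D = 9.04 mA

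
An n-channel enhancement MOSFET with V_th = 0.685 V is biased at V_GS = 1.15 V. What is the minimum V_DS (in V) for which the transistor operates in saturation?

V_DS,sat = 0.465 V

The boundary between triode and saturation is V_DS = V_GS − V_th = V_ov.
V_ov = 1.15 − 0.685 = 0.465 V.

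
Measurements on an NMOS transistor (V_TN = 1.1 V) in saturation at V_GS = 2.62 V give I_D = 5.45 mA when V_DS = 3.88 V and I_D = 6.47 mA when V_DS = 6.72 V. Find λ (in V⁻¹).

λ = 0.0885 V⁻¹

With V_GS fixed, I_D ∝ (1 + λ V_DS) in saturation, so I_D2/I_D1 = (1 + λ V_DS2)/(1 + λ V_DS1).
6.47/5.45 = 1.187 = (1 + 6.72 λ)/(1 + 3.88 λ).
Solving: λ (I_D1 V_DS2 − I_D2 V_DS1) = I_D2 − I_D1, so λ = (6.47 − 5.45) / (5.45 × 6.72 − 6.47 × 3.88) = 1.02 / 11.5 = 0.0885 V⁻¹.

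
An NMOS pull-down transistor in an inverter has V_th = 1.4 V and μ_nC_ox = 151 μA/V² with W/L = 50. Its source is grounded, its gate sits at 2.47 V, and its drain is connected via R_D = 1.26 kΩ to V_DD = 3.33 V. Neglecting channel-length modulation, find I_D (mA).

I_D = 2.37 mA

V_GS = V_G = 2.47 V, so V_ov = 2.47 − 1.4 = 1.07 V.
k_n = μ_nC_ox · (W/L) = 7.55 mA/V².
Assume saturation: I_D = ½ k_n V_ov² = 0.5 × 7.55 × 1.07² = 4.32 mA, giving V_DS = V_DD − I_D R_D = 3.33 − 4.32 × 1.26 = -2.12 V.
But -2.12 V < V_ov = 1.07 V, so the device is actually in triode.
In triode I_D = k_n[V_ov V_DS − ½ V_DS²] and I_D = (V_DD − V_DS)/R_D. Equating: 4.76 V_DS² − 11.18 V_DS + 3.33 = 0, giving V_DS = 0.35 V (the root below V_ov).
I_D = (3.33 − 0.35) / 1.26 = 2.37 mA.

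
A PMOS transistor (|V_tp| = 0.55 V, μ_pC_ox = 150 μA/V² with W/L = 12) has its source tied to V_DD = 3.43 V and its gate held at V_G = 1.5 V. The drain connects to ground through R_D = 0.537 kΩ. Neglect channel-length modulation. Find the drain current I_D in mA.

I_D = 1.71 mA

V_SG = V_DD − V_G = 3.43 − 1.5 = 1.93 V, so V_ov = 1.93 − 0.55 = 1.38 V.
k_p = μ_pC_ox · (W/L) = 1.8 mA/V².
Assume saturation: I_D = ½ k_p V_ov² = 0.5 × 1.8 × 1.38² = 1.71 mA, giving V_SD = V_DD − I_D R_D = 3.43 − 1.71 × 0.537 = 2.51 V.
V_SD = 2.51 V ≥ V_ov = 1.38 V, confirming saturation.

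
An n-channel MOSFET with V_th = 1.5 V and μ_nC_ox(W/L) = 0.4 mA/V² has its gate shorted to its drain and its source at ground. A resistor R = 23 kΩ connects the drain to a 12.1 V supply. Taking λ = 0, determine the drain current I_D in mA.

With gate tied to drain, V_GS = V_DS ≥ V_GS − V_th, so the device is in saturation.
KCL at the drain: ½ k_n (V_GS − V_th)² = (V_DD − V_GS)/R.
Let x = V_GS − 1.5. Then 4.6 x² + x − 10.6 = 0, giving x = 1.41 V (positive root), so V_GS = 2.91 V.
I_D = (V_DD − V_GS)/R = (12.1 − 2.91) / 23 = 0.399 mA.

I_D = 0.399 mA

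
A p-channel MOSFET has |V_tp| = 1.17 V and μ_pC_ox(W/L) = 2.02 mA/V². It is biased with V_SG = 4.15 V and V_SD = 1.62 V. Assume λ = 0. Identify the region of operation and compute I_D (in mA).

Triode; I_D = 7.10 mA

V_ov = V_SG − |V_tp| = 4.15 − 1.17 = 2.98 V.
Since V_SD = 1.62 V < V_ov = 2.98 V, the device is in the triode region.
I_D = k_p [V_ov · V_SD − ½ V_SD²] = 2.02 × [2.98 × 1.62 − 0.5 × 1.62²] = 7.1 mA.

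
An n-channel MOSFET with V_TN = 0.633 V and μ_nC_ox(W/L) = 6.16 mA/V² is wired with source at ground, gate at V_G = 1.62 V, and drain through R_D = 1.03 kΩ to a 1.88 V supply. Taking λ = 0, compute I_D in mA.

V_GS = V_G = 1.62 V, so V_ov = 1.62 − 0.633 = 0.987 V.
Assume saturation: I_D = ½ k_n V_ov² = 0.5 × 6.16 × 0.987² = 3 mA, giving V_DS = V_DD − I_D R_D = 1.88 − 3 × 1.03 = -1.21 V.
But -1.21 V < V_ov = 0.987 V, so the device is actually in triode.
In triode I_D = k_n[V_ov V_DS − ½ V_DS²] and I_D = (V_DD − V_DS)/R_D. Equating: 3.17 V_DS² − 7.262 V_DS + 1.88 = 0, giving V_DS = 0.298 V (the root below V_ov).
I_D = (1.88 − 0.298) / 1.03 = 1.54 mA.

I_D = 1.54 mA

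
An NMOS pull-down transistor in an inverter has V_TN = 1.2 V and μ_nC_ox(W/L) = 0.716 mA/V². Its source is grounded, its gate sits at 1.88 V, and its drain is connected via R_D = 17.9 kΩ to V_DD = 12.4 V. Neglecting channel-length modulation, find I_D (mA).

I_D = 0.166 mA

V_GS = V_G = 1.88 V, so V_ov = 1.88 − 1.2 = 0.68 V.
Assume saturation: I_D = ½ k_n V_ov² = 0.5 × 0.716 × 0.68² = 0.166 mA, giving V_DS = V_DD − I_D R_D = 12.4 − 0.166 × 17.9 = 9.44 V.
V_DS = 9.44 V ≥ V_ov = 0.68 V, confirming saturation.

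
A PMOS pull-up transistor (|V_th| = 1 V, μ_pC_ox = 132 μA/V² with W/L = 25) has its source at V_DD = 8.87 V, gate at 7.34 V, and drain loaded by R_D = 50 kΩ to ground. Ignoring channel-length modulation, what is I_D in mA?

V_SG = V_DD − V_G = 8.87 − 7.34 = 1.53 V, so V_ov = 1.53 − 1 = 0.53 V.
k_p = μ_pC_ox · (W/L) = 3.3 mA/V².
Assume saturation: I_D = ½ k_p V_ov² = 0.5 × 3.3 × 0.53² = 0.463 mA, giving V_SD = V_DD − I_D R_D = 8.87 − 0.463 × 50 = -14.3 V.
But -14.3 V < V_ov = 0.53 V, so the device is actually in triode.
In triode I_D = k_p[V_ov V_SD − ½ V_SD²] and I_D = (V_DD − V_SD)/R_D. Equating: 82.5 V_SD² − 88.45 V_SD + 8.87 = 0, giving V_SD = 0.112 V (the root below V_ov).
I_D = (8.87 − 0.112) / 50 = 0.175 mA.

I_D = 0.175 mA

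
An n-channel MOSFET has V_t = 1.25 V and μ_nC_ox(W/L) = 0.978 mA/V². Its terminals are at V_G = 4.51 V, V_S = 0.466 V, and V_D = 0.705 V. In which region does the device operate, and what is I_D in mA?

V_GS = V_G − V_S = 4.51 − 0.466 = 4.04 V; V_DS = V_D − V_S = 0.705 − 0.466 = 0.239 V.
V_ov = V_GS − V_t = 4.04 − 1.25 = 2.79 V.
Since V_DS = 0.239 V < V_ov = 2.79 V, the device is in the triode region.
I_D = k_n [V_ov · V_DS − ½ V_DS²] = 0.978 × [2.79 × 0.239 − 0.5 × 0.239²] = 0.625 mA.

Triode; I_D = 0.625 mA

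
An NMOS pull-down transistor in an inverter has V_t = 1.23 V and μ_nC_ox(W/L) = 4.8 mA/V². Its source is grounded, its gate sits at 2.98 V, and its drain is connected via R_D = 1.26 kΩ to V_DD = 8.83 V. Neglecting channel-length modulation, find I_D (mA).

I_D = 6.17 mA

V_GS = V_G = 2.98 V, so V_ov = 2.98 − 1.23 = 1.75 V.
Assume saturation: I_D = ½ k_n V_ov² = 0.5 × 4.8 × 1.75² = 7.35 mA, giving V_DS = V_DD − I_D R_D = 8.83 − 7.35 × 1.26 = -0.431 V.
But -0.431 V < V_ov = 1.75 V, so the device is actually in triode.
In triode I_D = k_n[V_ov V_DS − ½ V_DS²] and I_D = (V_DD − V_DS)/R_D. Equating: 3.02 V_DS² − 11.58 V_DS + 8.83 = 0, giving V_DS = 1.05 V (the root below V_ov).
I_D = (8.83 − 1.05) / 1.26 = 6.17 mA.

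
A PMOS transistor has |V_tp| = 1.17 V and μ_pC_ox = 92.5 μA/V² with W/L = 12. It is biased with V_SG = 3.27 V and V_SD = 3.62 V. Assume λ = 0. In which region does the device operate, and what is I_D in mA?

Saturation; I_D = 2.45 mA

k_p = μ_pC_ox · (W/L) = 1.11 mA/V².
V_ov = V_SG − |V_tp| = 3.27 − 1.17 = 2.1 V.
Since V_SD = 3.62 V ≥ V_ov = 2.1 V, the device is in saturation.
I_D = ½ k_p V_ov² = 0.5 × 1.11 × 2.1² = 2.45 mA.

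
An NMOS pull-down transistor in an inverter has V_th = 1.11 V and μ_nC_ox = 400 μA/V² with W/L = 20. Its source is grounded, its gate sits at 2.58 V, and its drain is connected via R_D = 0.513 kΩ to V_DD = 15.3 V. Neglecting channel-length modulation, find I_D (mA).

I_D = 8.64 mA

V_GS = V_G = 2.58 V, so V_ov = 2.58 − 1.11 = 1.47 V.
k_n = μ_nC_ox · (W/L) = 8 mA/V².
Assume saturation: I_D = ½ k_n V_ov² = 0.5 × 8 × 1.47² = 8.64 mA, giving V_DS = V_DD − I_D R_D = 15.3 − 8.64 × 0.513 = 10.9 V.
V_DS = 10.9 V ≥ V_ov = 1.47 V, confirming saturation.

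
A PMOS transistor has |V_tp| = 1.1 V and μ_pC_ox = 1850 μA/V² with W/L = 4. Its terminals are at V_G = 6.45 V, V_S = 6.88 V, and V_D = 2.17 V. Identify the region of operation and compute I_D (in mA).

Cutoff; I_D = 0 mA

V_SG = V_S − V_G = 6.88 − 6.45 = 0.43 V; V_SD = V_S − V_D = 6.88 − 2.17 = 4.71 V.
V_SG = 0.43 V < |V_tp| = 1.1 V, so the transistor is in cutoff.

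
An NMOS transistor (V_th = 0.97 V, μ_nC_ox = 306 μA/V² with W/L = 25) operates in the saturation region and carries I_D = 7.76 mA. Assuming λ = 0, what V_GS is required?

k_n = μ_nC_ox · (W/L) = 7.65 mA/V².
In saturation I_D = ½ k_n (V_GS − V_th)², so V_GS − V_th = √(2 I_D / k_n) = √(2 × 7.76 / 7.65) = 1.42 V.
V_GS = 0.97 + 1.42 = 2.39 V.

V_GS = 2.39 V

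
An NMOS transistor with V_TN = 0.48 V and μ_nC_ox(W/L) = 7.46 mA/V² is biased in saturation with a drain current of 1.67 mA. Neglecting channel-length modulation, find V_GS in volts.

V_GS = 1.15 V

In saturation I_D = ½ k_n (V_GS − V_TN)², so V_GS − V_TN = √(2 I_D / k_n) = √(2 × 1.67 / 7.46) = 0.669 V.
V_GS = 0.48 + 0.669 = 1.15 V.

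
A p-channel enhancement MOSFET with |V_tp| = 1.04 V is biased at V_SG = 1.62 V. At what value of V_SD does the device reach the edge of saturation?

The boundary between triode and saturation is V_SD = V_SG − |V_tp| = V_ov.
V_ov = 1.62 − 1.04 = 0.58 V.

V_SD,sat = 0.580 V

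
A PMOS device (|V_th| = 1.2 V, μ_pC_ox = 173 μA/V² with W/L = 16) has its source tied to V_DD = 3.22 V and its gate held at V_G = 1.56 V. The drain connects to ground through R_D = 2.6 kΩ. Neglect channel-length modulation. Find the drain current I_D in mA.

V_SG = V_DD − V_G = 3.22 − 1.56 = 1.66 V, so V_ov = 1.66 − 1.2 = 0.46 V.
k_p = μ_pC_ox · (W/L) = 2.768 mA/V².
Assume saturation: I_D = ½ k_p V_ov² = 0.5 × 2.768 × 0.46² = 0.293 mA, giving V_SD = V_DD − I_D R_D = 3.22 − 0.293 × 2.6 = 2.46 V.
V_SD = 2.46 V ≥ V_ov = 0.46 V, confirming saturation.

I_D = 0.293 mA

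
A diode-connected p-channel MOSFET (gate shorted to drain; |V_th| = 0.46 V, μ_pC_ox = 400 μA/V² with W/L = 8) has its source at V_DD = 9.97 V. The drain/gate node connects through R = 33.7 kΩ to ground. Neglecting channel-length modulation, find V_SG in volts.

With gate tied to drain, V_SG = V_SD ≥ V_SG − |V_th|, so the device is in saturation.
k_p = μ_pC_ox · (W/L) = 3.2 mA/V².
KCL at the drain: ½ k_p (V_SG − |V_th|)² = (V_DD − V_SG)/R.
Let x = V_SG − 0.46. Then 53.9 x² + x − 9.51 = 0, giving x = 0.411 V (positive root), so V_SG = 0.871 V.
I_D = (V_DD − V_SG)/R = (9.97 − 0.871) / 33.7 = 0.27 mA.

V_SG = 0.871 V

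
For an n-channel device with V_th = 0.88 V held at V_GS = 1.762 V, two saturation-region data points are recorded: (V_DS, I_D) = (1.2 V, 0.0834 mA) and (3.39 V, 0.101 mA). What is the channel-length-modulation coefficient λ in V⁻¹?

λ = 0.109 V⁻¹

With V_GS fixed, I_D ∝ (1 + λ V_DS) in saturation, so I_D2/I_D1 = (1 + λ V_DS2)/(1 + λ V_DS1).
0.101/0.0834 = 1.211 = (1 + 3.39 λ)/(1 + 1.2 λ).
Solving: λ (I_D1 V_DS2 − I_D2 V_DS1) = I_D2 − I_D1, so λ = (0.101 − 0.0834) / (0.0834 × 3.39 − 0.101 × 1.2) = 0.0176 / 0.162 = 0.109 V⁻¹.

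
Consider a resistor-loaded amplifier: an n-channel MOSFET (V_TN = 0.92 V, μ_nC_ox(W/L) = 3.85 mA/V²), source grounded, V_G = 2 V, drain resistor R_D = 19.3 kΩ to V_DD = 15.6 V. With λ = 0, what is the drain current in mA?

I_D = 0.797 mA

V_GS = V_G = 2 V, so V_ov = 2 − 0.92 = 1.08 V.
Assume saturation: I_D = ½ k_n V_ov² = 0.5 × 3.85 × 1.08² = 2.25 mA, giving V_DS = V_DD − I_D R_D = 15.6 − 2.25 × 19.3 = -27.7 V.
But -27.7 V < V_ov = 1.08 V, so the device is actually in triode.
In triode I_D = k_n[V_ov V_DS − ½ V_DS²] and I_D = (V_DD − V_DS)/R_D. Equating: 37.2 V_DS² − 81.25 V_DS + 15.6 = 0, giving V_DS = 0.213 V (the root below V_ov).
I_D = (15.6 − 0.213) / 19.3 = 0.797 mA.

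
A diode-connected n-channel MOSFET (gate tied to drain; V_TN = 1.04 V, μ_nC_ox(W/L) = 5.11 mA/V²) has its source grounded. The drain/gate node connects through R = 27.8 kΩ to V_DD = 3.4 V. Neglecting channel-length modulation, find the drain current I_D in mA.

I_D = 0.0786 mA

With gate tied to drain, V_GS = V_DS ≥ V_GS − V_TN, so the device is in saturation.
KCL at the drain: ½ k_n (V_GS − V_TN)² = (V_DD − V_GS)/R.
Let x = V_GS − 1.04. Then 71 x² + x − 2.36 = 0, giving x = 0.175 V (positive root), so V_GS = 1.22 V.
I_D = (V_DD − V_GS)/R = (3.4 − 1.22) / 27.8 = 0.0786 mA.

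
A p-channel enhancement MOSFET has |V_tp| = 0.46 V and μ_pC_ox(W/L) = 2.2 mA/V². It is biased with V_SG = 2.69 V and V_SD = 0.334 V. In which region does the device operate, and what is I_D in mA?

V_ov = V_SG − |V_tp| = 2.69 − 0.46 = 2.23 V.
Since V_SD = 0.334 V < V_ov = 2.23 V, the device is in the triode region.
I_D = k_p [V_ov · V_SD − ½ V_SD²] = 2.2 × [2.23 × 0.334 − 0.5 × 0.334²] = 1.52 mA.

Triode; I_D = 1.52 mA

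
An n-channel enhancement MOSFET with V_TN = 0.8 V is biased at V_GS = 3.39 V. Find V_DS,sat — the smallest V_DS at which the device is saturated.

The boundary between triode and saturation is V_DS = V_GS − V_TN = V_ov.
V_ov = 3.39 − 0.8 = 2.59 V.

V_DS,sat = 2.59 V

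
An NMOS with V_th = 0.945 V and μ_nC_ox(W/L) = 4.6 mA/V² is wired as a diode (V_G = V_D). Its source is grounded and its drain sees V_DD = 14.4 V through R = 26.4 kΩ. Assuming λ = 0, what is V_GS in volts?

V_GS = 1.41 V

With gate tied to drain, V_GS = V_DS ≥ V_GS − V_th, so the device is in saturation.
KCL at the drain: ½ k_n (V_GS − V_th)² = (V_DD − V_GS)/R.
Let x = V_GS − 0.945. Then 60.7 x² + x − 13.46 = 0, giving x = 0.463 V (positive root), so V_GS = 1.41 V.
I_D = (V_DD − V_GS)/R = (14.4 − 1.41) / 26.4 = 0.492 mA.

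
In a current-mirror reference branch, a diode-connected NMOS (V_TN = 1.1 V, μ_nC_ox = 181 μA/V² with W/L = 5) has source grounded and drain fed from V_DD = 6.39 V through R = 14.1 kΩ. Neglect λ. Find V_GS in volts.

With gate tied to drain, V_GS = V_DS ≥ V_GS − V_TN, so the device is in saturation.
k_n = μ_nC_ox · (W/L) = 0.905 mA/V².
KCL at the drain: ½ k_n (V_GS − V_TN)² = (V_DD − V_GS)/R.
Let x = V_GS − 1.1. Then 6.38 x² + x − 5.29 = 0, giving x = 0.836 V (positive root), so V_GS = 1.94 V.
I_D = (V_DD − V_GS)/R = (6.39 − 1.94) / 14.1 = 0.316 mA.

V_GS = 1.94 V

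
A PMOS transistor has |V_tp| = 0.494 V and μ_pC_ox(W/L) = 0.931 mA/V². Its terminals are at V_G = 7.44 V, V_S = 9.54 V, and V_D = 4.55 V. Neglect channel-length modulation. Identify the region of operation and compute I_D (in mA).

V_SG = V_S − V_G = 9.54 − 7.44 = 2.1 V; V_SD = V_S − V_D = 9.54 − 4.55 = 4.99 V.
V_ov = V_SG − |V_tp| = 2.1 − 0.494 = 1.61 V.
Since V_SD = 4.99 V ≥ V_ov = 1.61 V, the device is in saturation.
I_D = ½ k_p V_ov² = 0.5 × 0.931 × 1.61² = 1.2 mA.

Saturation; I_D = 1.20 mA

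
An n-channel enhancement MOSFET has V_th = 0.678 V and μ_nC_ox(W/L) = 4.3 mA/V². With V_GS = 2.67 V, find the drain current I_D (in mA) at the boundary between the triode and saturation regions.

At the boundary V_DS = V_ov = V_GS − V_th = 2.67 − 0.678 = 1.99 V.
I_D = ½ k_n V_ov² = 0.5 × 4.3 × 1.99² = 8.53 mA.

I_D = 8.53 mA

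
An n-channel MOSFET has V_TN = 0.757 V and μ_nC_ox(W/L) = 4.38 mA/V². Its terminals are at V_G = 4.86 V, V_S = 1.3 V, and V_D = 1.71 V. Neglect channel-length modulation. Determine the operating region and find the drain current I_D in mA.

Triode; I_D = 4.67 mA

V_GS = V_G − V_S = 4.86 − 1.3 = 3.56 V; V_DS = V_D − V_S = 1.71 − 1.3 = 0.41 V.
V_ov = V_GS − V_TN = 3.56 − 0.757 = 2.8 V.
Since V_DS = 0.41 V < V_ov = 2.8 V, the device is in the triode region.
I_D = k_n [V_ov · V_DS − ½ V_DS²] = 4.38 × [2.8 × 0.41 − 0.5 × 0.41²] = 4.67 mA.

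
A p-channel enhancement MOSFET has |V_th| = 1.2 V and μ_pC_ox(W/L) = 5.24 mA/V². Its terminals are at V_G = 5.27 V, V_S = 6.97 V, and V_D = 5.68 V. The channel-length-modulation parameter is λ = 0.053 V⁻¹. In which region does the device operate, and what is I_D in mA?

Saturation; I_D = 0.700 mA

V_SG = V_S − V_G = 6.97 − 5.27 = 1.7 V; V_SD = V_S − V_D = 6.97 − 5.68 = 1.29 V.
V_ov = V_SG − |V_th| = 1.7 − 1.2 = 0.5 V.
Since V_SD = 1.29 V ≥ V_ov = 0.5 V, the device is in saturation.
I_D = ½ k_p V_ov² (1 + λ V_SD) = 0.5 × 5.24 × 0.5² × (1 + 0.053 × 1.29) = 0.7 mA.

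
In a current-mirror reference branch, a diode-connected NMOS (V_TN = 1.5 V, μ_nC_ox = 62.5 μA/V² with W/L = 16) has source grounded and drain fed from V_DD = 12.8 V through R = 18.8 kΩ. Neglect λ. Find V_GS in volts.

V_GS = 2.54 V

With gate tied to drain, V_GS = V_DS ≥ V_GS − V_TN, so the device is in saturation.
k_n = μ_nC_ox · (W/L) = 1 mA/V².
KCL at the drain: ½ k_n (V_GS − V_TN)² = (V_DD − V_GS)/R.
Let x = V_GS − 1.5. Then 9.4 x² + x − 11.3 = 0, giving x = 1.04 V (positive root), so V_GS = 2.54 V.
I_D = (V_DD − V_GS)/R = (12.8 − 2.54) / 18.8 = 0.546 mA.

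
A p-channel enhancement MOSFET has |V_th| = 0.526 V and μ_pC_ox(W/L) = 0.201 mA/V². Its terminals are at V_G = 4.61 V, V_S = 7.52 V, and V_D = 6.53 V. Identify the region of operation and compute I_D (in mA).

Triode; I_D = 0.376 mA

V_SG = V_S − V_G = 7.52 − 4.61 = 2.91 V; V_SD = V_S − V_D = 7.52 − 6.53 = 0.99 V.
V_ov = V_SG − |V_th| = 2.91 − 0.526 = 2.38 V.
Since V_SD = 0.99 V < V_ov = 2.38 V, the device is in the triode region.
I_D = k_p [V_ov · V_SD − ½ V_SD²] = 0.201 × [2.38 × 0.99 − 0.5 × 0.99²] = 0.376 mA.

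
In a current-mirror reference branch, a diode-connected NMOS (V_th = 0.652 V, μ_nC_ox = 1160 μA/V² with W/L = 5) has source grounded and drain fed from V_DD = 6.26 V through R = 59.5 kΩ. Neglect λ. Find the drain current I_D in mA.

With gate tied to drain, V_GS = V_DS ≥ V_GS − V_th, so the device is in saturation.
k_n = μ_nC_ox · (W/L) = 5.8 mA/V².
KCL at the drain: ½ k_n (V_GS − V_th)² = (V_DD − V_GS)/R.
Let x = V_GS − 0.652. Then 173 x² + x − 5.608 = 0, giving x = 0.177 V (positive root), so V_GS = 0.829 V.
I_D = (V_DD − V_GS)/R = (6.26 − 0.829) / 59.5 = 0.0913 mA.

I_D = 0.0913 mA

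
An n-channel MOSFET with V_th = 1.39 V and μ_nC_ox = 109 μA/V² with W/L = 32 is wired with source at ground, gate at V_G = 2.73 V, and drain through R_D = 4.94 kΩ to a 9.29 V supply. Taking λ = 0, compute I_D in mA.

I_D = 1.79 mA

V_GS = V_G = 2.73 V, so V_ov = 2.73 − 1.39 = 1.34 V.
k_n = μ_nC_ox · (W/L) = 3.488 mA/V².
Assume saturation: I_D = ½ k_n V_ov² = 0.5 × 3.488 × 1.34² = 3.13 mA, giving V_DS = V_DD − I_D R_D = 9.29 − 3.13 × 4.94 = -6.18 V.
But -6.18 V < V_ov = 1.34 V, so the device is actually in triode.
In triode I_D = k_n[V_ov V_DS − ½ V_DS²] and I_D = (V_DD − V_DS)/R_D. Equating: 8.62 V_DS² − 24.09 V_DS + 9.29 = 0, giving V_DS = 0.462 V (the root below V_ov).
I_D = (9.29 − 0.462) / 4.94 = 1.79 mA.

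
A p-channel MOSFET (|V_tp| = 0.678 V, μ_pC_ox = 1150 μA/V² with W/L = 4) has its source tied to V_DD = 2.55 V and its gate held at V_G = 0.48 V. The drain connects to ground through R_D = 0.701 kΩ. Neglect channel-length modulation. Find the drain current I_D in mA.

V_SG = V_DD − V_G = 2.55 − 0.48 = 2.07 V, so V_ov = 2.07 − 0.678 = 1.39 V.
k_p = μ_pC_ox · (W/L) = 4.6 mA/V².
Assume saturation: I_D = ½ k_p V_ov² = 0.5 × 4.6 × 1.39² = 4.46 mA, giving V_SD = V_DD − I_D R_D = 2.55 − 4.46 × 0.701 = -0.574 V.
But -0.574 V < V_ov = 1.39 V, so the device is actually in triode.
In triode I_D = k_p[V_ov V_SD − ½ V_SD²] and I_D = (V_DD − V_SD)/R_D. Equating: 1.61 V_SD² − 5.489 V_SD + 2.55 = 0, giving V_SD = 0.555 V (the root below V_ov).
I_D = (2.55 − 0.555) / 0.701 = 2.85 mA.

I_D = 2.85 mA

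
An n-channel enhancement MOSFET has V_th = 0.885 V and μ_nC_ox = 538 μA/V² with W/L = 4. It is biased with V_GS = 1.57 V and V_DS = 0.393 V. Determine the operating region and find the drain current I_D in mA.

Triode; I_D = 0.413 mA

k_n = μ_nC_ox · (W/L) = 2.152 mA/V².
V_ov = V_GS − V_th = 1.57 − 0.885 = 0.685 V.
Since V_DS = 0.393 V < V_ov = 0.685 V, the device is in the triode region.
I_D = k_n [V_ov · V_DS − ½ V_DS²] = 2.152 × [0.685 × 0.393 − 0.5 × 0.393²] = 0.413 mA.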